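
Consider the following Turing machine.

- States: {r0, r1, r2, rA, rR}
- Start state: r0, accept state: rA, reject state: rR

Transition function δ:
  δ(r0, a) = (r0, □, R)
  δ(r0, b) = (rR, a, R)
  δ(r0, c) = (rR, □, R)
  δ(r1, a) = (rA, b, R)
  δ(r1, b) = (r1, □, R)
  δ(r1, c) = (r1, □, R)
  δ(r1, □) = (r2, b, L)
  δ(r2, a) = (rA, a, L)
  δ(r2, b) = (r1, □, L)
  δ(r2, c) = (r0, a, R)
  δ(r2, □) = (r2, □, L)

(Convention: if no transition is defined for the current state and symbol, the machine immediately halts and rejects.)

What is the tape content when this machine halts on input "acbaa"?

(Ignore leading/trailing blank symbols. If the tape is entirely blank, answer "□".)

Execution trace:
Initial: [r0]acbaa
Step 1: δ(r0, a) = (r0, □, R) → □[r0]cbaa
Step 2: δ(r0, c) = (rR, □, R) → □□[rR]baa

The machine reaches the reject state rR and halts.

Final tape (ignoring leading/trailing blanks): baa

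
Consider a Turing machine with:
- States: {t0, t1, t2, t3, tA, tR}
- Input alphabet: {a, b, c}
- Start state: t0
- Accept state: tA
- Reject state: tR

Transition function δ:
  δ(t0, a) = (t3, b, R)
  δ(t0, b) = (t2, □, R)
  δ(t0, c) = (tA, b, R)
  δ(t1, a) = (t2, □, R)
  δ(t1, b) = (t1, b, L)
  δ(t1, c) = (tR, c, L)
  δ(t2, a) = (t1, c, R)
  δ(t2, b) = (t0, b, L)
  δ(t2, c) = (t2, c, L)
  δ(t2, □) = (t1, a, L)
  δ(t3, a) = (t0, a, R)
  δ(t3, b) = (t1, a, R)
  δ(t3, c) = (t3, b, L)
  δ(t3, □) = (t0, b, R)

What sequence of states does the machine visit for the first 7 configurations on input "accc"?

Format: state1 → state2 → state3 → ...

Execution trace:
Initial: [t0]accc
Step 1: δ(t0, a) = (t3, b, R) → b[t3]ccc
Step 2: δ(t3, c) = (t3, b, L) → [t3]bbcc
Step 3: δ(t3, b) = (t1, a, R) → a[t1]bcc
Step 4: δ(t1, b) = (t1, b, L) → [t1]abcc
Step 5: δ(t1, a) = (t2, □, R) → □[t2]bcc
Step 6: δ(t2, b) = (t0, b, L) → [t0]□bcc

No transition is defined for δ(t0, □). By convention the machine halts and rejects.

State sequence: t0 → t3 → t3 → t1 → t1 → t2 → t0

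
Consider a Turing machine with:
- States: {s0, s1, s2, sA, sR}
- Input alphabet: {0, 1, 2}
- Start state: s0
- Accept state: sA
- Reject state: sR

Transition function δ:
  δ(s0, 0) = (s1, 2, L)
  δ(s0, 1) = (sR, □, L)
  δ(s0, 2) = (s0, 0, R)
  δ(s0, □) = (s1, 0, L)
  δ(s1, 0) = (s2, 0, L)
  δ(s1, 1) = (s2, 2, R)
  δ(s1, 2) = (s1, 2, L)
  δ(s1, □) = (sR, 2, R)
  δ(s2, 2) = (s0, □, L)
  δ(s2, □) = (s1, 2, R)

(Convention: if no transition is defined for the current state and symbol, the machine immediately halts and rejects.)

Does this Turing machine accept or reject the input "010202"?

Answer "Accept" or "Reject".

Execution trace:
Initial: [s0]010202
Step 1: δ(s0, 0) = (s1, 2, L) → [s1]□210202
Step 2: δ(s1, □) = (sR, 2, R) → 2[sR]210202

The machine reaches the reject state sR and halts.

Answer: Reject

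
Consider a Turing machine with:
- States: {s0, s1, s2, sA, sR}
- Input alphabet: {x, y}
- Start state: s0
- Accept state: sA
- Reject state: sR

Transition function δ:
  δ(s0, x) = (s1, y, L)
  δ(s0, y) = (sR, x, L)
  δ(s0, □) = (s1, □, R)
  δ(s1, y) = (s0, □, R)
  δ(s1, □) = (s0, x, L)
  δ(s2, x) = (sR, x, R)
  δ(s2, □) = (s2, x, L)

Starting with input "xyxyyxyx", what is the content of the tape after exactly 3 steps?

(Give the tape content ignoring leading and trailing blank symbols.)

Execution trace:
Initial: [s0]xyxyyxyx
Step 1: δ(s0, x) = (s1, y, L) → [s1]□yyxyyxyx
Step 2: δ(s1, □) = (s0, x, L) → [s0]□xyyxyyxyx
Step 3: δ(s0, □) = (s1, □, R) → □[s1]xyyxyyxyx

No transition is defined for δ(s1, x). By convention the machine halts and rejects.

After 3 steps, the tape (ignoring leading/trailing blanks) is: xyyxyyxyx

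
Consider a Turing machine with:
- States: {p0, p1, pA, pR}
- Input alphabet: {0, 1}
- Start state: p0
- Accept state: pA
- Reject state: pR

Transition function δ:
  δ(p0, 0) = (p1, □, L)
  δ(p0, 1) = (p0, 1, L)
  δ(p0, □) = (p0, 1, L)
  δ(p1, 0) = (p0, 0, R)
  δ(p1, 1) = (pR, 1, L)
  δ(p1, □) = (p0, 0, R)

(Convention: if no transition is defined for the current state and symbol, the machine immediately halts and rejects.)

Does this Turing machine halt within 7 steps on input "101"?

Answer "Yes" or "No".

Execution trace:
Initial: [p0]101
Step 1: δ(p0, 1) = (p0, 1, L) → [p0]□101
Step 2: δ(p0, □) = (p0, 1, L) → [p0]□1101
Step 3: δ(p0, □) = (p0, 1, L) → [p0]□11101
Step 4: δ(p0, □) = (p0, 1, L) → [p0]□111101
Step 5: δ(p0, □) = (p0, 1, L) → [p0]□1111101
Step 6: δ(p0, □) = (p0, 1, L) → [p0]□11111101
Step 7: δ(p0, □) = (p0, 1, L) → [p0]□111111101

The machine has not reached a halting state after 7 steps.
The machine did not halt within the 7-step bound.

Answer: No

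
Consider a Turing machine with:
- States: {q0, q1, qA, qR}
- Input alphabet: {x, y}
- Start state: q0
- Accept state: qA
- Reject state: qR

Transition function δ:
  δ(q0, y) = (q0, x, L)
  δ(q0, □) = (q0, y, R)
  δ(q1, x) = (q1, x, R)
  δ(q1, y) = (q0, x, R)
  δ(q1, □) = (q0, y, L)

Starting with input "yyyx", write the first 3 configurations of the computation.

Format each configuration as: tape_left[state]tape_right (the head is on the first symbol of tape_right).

Transitions applied:
Step 1: δ(q0, y) = (q0, x, L)
Step 2: δ(q0, □) = (q0, y, R)

The first 3 configurations are:
[q0]yyyx ⊢ [q0]□xyyx ⊢ y[q0]xyyx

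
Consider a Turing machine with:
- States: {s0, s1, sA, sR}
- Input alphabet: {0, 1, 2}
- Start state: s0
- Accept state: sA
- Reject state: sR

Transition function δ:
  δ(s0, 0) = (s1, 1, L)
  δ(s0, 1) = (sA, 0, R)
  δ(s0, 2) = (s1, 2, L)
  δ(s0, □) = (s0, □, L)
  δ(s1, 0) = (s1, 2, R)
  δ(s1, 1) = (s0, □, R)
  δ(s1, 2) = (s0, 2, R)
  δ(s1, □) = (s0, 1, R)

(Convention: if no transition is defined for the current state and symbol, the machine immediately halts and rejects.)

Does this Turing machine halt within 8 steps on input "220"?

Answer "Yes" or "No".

Execution trace:
Initial: [s0]220
Step 1: δ(s0, 2) = (s1, 2, L) → [s1]□220
Step 2: δ(s1, □) = (s0, 1, R) → 1[s0]220
Step 3: δ(s0, 2) = (s1, 2, L) → [s1]1220
Step 4: δ(s1, 1) = (s0, □, R) → □[s0]220
Step 5: δ(s0, 2) = (s1, 2, L) → [s1]□220
Step 6: δ(s1, □) = (s0, 1, R) → 1[s0]220
Step 7: δ(s0, 2) = (s1, 2, L) → [s1]1220
Step 8: δ(s1, 1) = (s0, □, R) → □[s0]220

The machine has not reached a halting state after 8 steps.
The machine did not halt within the 8-step bound.

Answer: No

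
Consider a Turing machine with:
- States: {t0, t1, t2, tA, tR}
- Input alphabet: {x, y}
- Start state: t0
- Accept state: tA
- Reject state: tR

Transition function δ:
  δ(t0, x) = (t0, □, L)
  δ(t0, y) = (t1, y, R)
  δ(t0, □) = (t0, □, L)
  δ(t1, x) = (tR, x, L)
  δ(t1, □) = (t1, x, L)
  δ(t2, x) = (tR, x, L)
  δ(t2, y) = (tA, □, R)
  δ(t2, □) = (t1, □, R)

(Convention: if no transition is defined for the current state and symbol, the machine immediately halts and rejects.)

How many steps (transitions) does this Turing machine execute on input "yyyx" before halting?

Execution trace:
Initial: [t0]yyyx
Step 1: δ(t0, y) = (t1, y, R) → y[t1]yyx

No transition is defined for δ(t1, y). By convention the machine halts and rejects.

The machine executed 1 step before halting.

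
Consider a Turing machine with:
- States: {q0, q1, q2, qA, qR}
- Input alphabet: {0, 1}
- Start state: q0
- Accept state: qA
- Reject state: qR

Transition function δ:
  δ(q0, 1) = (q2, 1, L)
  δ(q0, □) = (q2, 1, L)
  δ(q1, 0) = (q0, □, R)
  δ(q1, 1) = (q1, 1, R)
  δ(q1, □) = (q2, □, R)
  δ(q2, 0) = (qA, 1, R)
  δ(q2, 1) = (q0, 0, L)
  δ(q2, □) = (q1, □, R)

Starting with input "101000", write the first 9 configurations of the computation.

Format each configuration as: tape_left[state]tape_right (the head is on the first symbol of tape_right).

Transitions applied:
Step 1: δ(q0, 1) = (q2, 1, L)
Step 2: δ(q2, □) = (q1, □, R)
Step 3: δ(q1, 1) = (q1, 1, R)
Step 4: δ(q1, 0) = (q0, □, R)
Step 5: δ(q0, 1) = (q2, 1, L)
Step 6: δ(q2, □) = (q1, □, R)
Step 7: δ(q1, 1) = (q1, 1, R)
Step 8: δ(q1, 0) = (q0, □, R)

The first 9 configurations are:
[q0]101000 ⊢ [q2]□101000 ⊢ □[q1]101000 ⊢ □1[q1]01000 ⊢ □1□[q0]1000 ⊢ □1[q2]□1000 ⊢ □1□[q1]1000 ⊢ □1□1[q1]000 ⊢ □1□1□[q0]00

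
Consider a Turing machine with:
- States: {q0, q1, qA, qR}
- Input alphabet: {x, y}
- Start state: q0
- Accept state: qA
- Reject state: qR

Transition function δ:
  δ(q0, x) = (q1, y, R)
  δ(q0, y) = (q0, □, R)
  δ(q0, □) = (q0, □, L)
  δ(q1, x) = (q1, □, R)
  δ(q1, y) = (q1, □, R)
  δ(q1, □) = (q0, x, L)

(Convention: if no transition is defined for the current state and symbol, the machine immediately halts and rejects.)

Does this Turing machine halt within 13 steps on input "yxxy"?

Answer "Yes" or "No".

Execution trace:
Initial: [q0]yxxy
Step 1: δ(q0, y) = (q0, □, R) → □[q0]xxy
Step 2: δ(q0, x) = (q1, y, R) → □y[q1]xy
Step 3: δ(q1, x) = (q1, □, R) → □y□[q1]y
Step 4: δ(q1, y) = (q1, □, R) → □y□□[q1]□
Step 5: δ(q1, □) = (q0, x, L) → □y□[q0]□x
Step 6: δ(q0, □) = (q0, □, L) → □y[q0]□□x
Step 7: δ(q0, □) = (q0, □, L) → □[q0]y□□x
Step 8: δ(q0, y) = (q0, □, R) → □□[q0]□□x
Step 9: δ(q0, □) = (q0, □, L) → □[q0]□□□x
Step 10: δ(q0, □) = (q0, □, L) → [q0]□□□□x
Step 11: δ(q0, □) = (q0, □, L) → [q0]□□□□□x
Step 12: δ(q0, □) = (q0, □, L) → [q0]□□□□□□x
Step 13: δ(q0, □) = (q0, □, L) → [q0]□□□□□□□x

The machine has not reached a halting state after 13 steps.
The machine did not halt within the 13-step bound.

Answer: No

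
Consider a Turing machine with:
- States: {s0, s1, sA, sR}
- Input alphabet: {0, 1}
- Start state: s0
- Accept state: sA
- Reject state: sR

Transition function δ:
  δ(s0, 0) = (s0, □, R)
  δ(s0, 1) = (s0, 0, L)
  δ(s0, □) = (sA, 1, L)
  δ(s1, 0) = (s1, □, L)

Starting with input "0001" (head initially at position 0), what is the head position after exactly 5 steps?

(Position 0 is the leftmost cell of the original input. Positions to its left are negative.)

Execution trace (head position shown):
Step 0: [s0]0001  (head at position 0)
Step 1: move right → □[s0]001  (head at position 1)
Step 2: move right → □□[s0]01  (head at position 2)
Step 3: move right → □□□[s0]1  (head at position 3)
Step 4: move left → □□[s0]□0  (head at position 2)
Step 5: move left → □[sA]□10  (head at position 1)

After 5 steps, the head is at position 1.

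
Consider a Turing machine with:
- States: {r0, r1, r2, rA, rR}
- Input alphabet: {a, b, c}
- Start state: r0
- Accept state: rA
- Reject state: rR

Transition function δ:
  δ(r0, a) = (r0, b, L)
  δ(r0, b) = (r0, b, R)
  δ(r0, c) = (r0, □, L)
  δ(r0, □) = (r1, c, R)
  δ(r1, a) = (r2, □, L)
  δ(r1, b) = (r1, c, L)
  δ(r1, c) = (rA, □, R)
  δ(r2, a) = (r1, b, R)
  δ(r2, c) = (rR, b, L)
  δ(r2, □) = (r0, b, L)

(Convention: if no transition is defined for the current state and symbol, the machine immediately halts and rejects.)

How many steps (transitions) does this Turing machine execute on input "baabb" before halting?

Execution trace:
Initial: [r0]baabb
Step 1: δ(r0, b) = (r0, b, R) → b[r0]aabb
Step 2: δ(r0, a) = (r0, b, L) → [r0]bbabb
Step 3: δ(r0, b) = (r0, b, R) → b[r0]babb
Step 4: δ(r0, b) = (r0, b, R) → bb[r0]abb
Step 5: δ(r0, a) = (r0, b, L) → b[r0]bbbb
Step 6: δ(r0, b) = (r0, b, R) → bb[r0]bbb
Step 7: δ(r0, b) = (r0, b, R) → bbb[r0]bb
Step 8: δ(r0, b) = (r0, b, R) → bbbb[r0]b
Step 9: δ(r0, b) = (r0, b, R) → bbbbb[r0]□
Step 10: δ(r0, □) = (r1, c, R) → bbbbbc[r1]□

No transition is defined for δ(r1, □). By convention the machine halts and rejects.

The machine executed 10 steps before halting.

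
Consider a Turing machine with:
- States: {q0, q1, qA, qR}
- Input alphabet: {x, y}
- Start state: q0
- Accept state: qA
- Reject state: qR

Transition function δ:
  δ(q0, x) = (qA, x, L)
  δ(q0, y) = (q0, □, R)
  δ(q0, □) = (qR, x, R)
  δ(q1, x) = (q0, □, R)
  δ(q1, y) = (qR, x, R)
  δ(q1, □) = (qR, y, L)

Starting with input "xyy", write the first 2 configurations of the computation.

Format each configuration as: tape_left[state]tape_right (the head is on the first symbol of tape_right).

Transitions applied:
Step 1: δ(q0, x) = (qA, x, L)

The first 2 configurations are:
[q0]xyy ⊢ [qA]□xyy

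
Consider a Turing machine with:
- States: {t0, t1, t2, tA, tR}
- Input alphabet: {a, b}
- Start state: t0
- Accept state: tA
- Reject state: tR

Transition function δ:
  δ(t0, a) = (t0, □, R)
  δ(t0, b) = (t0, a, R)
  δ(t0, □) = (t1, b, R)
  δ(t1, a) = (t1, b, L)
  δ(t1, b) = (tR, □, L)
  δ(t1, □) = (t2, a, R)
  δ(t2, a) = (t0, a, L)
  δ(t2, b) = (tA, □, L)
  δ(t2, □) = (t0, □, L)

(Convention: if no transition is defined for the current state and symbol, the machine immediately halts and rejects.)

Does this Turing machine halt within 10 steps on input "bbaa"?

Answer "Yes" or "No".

Execution trace:
Initial: [t0]bbaa
Step 1: δ(t0, b) = (t0, a, R) → a[t0]baa
Step 2: δ(t0, b) = (t0, a, R) → aa[t0]aa
Step 3: δ(t0, a) = (t0, □, R) → aa□[t0]a
Step 4: δ(t0, a) = (t0, □, R) → aa□□[t0]□
Step 5: δ(t0, □) = (t1, b, R) → aa□□b[t1]□
Step 6: δ(t1, □) = (t2, a, R) → aa□□ba[t2]□
Step 7: δ(t2, □) = (t0, □, L) → aa□□b[t0]a□
Step 8: δ(t0, a) = (t0, □, R) → aa□□b□[t0]□
Step 9: δ(t0, □) = (t1, b, R) → aa□□b□b[t1]□
Step 10: δ(t1, □) = (t2, a, R) → aa□□b□ba[t2]□

The machine has not reached a halting state after 10 steps.
The machine did not halt within the 10-step bound.

Answer: No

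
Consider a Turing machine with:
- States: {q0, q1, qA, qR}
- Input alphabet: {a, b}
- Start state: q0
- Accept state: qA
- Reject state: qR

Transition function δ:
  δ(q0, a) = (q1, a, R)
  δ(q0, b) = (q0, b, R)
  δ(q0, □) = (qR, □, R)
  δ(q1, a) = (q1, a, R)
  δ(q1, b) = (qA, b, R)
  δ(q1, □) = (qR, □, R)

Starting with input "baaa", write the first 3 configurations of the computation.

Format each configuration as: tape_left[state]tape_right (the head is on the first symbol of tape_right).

Transitions applied:
Step 1: δ(q0, b) = (q0, b, R)
Step 2: δ(q0, a) = (q1, a, R)

The first 3 configurations are:
[q0]baaa ⊢ b[q0]aaa ⊢ ba[q1]aa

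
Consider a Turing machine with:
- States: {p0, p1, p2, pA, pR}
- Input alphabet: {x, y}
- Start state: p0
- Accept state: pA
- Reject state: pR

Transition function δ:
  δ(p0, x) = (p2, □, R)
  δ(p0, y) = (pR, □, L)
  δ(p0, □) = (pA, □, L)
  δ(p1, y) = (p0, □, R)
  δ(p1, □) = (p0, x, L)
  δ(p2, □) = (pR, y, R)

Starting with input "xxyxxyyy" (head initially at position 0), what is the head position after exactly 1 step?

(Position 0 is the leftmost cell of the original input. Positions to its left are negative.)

Execution trace (head position shown):
Step 0: [p0]xxyxxyyy  (head at position 0)
Step 1: move right → □[p2]xyxxyyy  (head at position 1)

After 1 step, the head is at position 1.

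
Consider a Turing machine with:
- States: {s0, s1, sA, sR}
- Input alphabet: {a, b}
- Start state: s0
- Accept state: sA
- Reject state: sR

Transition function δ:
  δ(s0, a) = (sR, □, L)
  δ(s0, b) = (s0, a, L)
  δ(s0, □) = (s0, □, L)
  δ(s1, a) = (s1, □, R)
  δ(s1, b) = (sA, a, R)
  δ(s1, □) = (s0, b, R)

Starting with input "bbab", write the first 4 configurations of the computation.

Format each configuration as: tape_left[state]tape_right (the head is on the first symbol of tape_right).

Transitions applied:
Step 1: δ(s0, b) = (s0, a, L)
Step 2: δ(s0, □) = (s0, □, L)
Step 3: δ(s0, □) = (s0, □, L)

The first 4 configurations are:
[s0]bbab ⊢ [s0]□abab ⊢ [s0]□□abab ⊢ [s0]□□□abab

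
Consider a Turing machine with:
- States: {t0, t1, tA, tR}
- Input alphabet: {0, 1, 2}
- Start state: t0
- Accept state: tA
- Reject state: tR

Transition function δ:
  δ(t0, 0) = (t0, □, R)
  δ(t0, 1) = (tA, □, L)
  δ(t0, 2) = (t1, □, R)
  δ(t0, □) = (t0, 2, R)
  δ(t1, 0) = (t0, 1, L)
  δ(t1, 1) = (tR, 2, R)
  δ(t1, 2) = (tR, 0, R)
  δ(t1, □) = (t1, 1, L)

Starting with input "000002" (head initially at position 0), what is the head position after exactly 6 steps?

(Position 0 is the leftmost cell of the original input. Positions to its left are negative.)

Execution trace (head position shown):
Step 0: [t0]000002  (head at position 0)
Step 1: move right → □[t0]00002  (head at position 1)
Step 2: move right → □□[t0]0002  (head at position 2)
Step 3: move right → □□□[t0]002  (head at position 3)
Step 4: move right → □□□□[t0]02  (head at position 4)
Step 5: move right → □□□□□[t0]2  (head at position 5)
Step 6: move right → □□□□□□[t1]□  (head at position 6)

After 6 steps, the head is at position 6.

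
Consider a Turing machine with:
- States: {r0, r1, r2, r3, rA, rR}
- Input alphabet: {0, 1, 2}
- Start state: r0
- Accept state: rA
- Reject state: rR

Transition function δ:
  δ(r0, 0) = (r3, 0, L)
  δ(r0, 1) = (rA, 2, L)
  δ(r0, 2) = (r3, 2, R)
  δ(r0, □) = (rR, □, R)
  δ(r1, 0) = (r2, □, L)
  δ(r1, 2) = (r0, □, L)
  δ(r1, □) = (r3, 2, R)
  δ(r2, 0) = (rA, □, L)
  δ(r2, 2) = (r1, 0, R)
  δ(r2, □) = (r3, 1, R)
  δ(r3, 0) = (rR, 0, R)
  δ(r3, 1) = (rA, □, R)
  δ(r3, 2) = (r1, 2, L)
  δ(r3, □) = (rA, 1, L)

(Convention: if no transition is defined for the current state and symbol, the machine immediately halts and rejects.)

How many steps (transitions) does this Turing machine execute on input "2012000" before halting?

Execution trace:
Initial: [r0]2012000
Step 1: δ(r0, 2) = (r3, 2, R) → 2[r3]012000
Step 2: δ(r3, 0) = (rR, 0, R) → 20[rR]12000

The machine reaches the reject state rR and halts.

The machine executed 2 steps before halting.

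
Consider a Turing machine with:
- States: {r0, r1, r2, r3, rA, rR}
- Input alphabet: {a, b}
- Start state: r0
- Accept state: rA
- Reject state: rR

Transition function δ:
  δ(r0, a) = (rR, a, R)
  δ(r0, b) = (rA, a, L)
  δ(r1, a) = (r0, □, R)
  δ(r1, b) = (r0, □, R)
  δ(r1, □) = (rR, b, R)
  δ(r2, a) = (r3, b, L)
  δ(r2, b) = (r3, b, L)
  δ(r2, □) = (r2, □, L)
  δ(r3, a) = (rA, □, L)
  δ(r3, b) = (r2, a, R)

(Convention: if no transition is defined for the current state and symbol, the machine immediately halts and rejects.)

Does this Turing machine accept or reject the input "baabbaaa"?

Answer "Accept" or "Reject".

Execution trace:
Initial: [r0]baabbaaa
Step 1: δ(r0, b) = (rA, a, L) → [rA]□aaabbaaa

The machine reaches the accept state rA and halts.

Answer: Accept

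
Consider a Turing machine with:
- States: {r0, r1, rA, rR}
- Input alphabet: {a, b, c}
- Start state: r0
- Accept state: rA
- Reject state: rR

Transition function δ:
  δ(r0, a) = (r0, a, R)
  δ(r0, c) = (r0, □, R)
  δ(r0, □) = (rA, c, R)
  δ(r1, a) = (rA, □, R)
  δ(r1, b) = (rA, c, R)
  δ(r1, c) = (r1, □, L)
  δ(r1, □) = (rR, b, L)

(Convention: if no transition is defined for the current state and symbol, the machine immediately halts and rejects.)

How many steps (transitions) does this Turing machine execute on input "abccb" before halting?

Execution trace:
Initial: [r0]abccb
Step 1: δ(r0, a) = (r0, a, R) → a[r0]bccb

No transition is defined for δ(r0, b). By convention the machine halts and rejects.

The machine executed 1 step before halting.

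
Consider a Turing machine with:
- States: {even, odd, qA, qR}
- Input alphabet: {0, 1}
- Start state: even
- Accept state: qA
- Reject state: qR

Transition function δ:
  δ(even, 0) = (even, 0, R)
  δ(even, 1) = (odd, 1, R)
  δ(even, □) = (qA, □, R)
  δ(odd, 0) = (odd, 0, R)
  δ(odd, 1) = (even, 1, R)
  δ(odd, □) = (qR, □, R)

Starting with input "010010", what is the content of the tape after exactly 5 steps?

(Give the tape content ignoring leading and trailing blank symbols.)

Execution trace:
Initial: [even]010010
Step 1: δ(even, 0) = (even, 0, R) → 0[even]10010
Step 2: δ(even, 1) = (odd, 1, R) → 01[odd]0010
Step 3: δ(odd, 0) = (odd, 0, R) → 010[odd]010
Step 4: δ(odd, 0) = (odd, 0, R) → 0100[odd]10
Step 5: δ(odd, 1) = (even, 1, R) → 01001[even]0

After 5 steps, the tape (ignoring leading/trailing blanks) is: 010010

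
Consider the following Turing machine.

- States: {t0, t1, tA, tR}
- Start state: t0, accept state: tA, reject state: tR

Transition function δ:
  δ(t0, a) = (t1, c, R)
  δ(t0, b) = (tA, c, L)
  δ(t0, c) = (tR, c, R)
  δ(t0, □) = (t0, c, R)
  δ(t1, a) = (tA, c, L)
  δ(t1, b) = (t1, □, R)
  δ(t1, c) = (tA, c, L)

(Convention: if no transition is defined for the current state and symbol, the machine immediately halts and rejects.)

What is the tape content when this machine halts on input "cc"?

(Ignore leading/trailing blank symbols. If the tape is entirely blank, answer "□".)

Execution trace:
Initial: [t0]cc
Step 1: δ(t0, c) = (tR, c, R) → c[tR]c

The machine reaches the reject state tR and halts.

Final tape (ignoring leading/trailing blanks): cc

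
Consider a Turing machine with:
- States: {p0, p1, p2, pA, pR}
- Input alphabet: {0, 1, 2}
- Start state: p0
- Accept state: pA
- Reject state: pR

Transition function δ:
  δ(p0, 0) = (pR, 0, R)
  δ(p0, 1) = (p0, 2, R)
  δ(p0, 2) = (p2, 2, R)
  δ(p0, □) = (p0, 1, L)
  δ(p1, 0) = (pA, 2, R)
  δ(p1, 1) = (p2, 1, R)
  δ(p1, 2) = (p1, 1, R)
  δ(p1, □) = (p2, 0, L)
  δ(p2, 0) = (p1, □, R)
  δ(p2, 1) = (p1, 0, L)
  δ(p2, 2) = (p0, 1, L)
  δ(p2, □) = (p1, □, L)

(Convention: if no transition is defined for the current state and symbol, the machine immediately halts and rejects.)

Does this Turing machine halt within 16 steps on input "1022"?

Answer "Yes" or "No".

Execution trace:
Initial: [p0]1022
Step 1: δ(p0, 1) = (p0, 2, R) → 2[p0]022
Step 2: δ(p0, 0) = (pR, 0, R) → 20[pR]22

The machine reaches the reject state pR and halts.
The machine halted after 2 steps (within the 16-step bound).

Answer: Yes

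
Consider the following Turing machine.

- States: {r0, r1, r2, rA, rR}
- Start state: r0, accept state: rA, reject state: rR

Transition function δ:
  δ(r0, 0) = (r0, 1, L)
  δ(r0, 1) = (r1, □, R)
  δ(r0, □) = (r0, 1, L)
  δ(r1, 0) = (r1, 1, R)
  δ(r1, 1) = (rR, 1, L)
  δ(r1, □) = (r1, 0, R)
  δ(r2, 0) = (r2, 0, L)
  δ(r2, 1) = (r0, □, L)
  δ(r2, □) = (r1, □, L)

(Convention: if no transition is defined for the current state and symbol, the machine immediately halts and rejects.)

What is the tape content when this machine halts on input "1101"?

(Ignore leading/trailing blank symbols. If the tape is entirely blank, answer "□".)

Execution trace:
Initial: [r0]1101
Step 1: δ(r0, 1) = (r1, □, R) → □[r1]101
Step 2: δ(r1, 1) = (rR, 1, L) → [rR]□101

The machine reaches the reject state rR and halts.

Final tape (ignoring leading/trailing blanks): 101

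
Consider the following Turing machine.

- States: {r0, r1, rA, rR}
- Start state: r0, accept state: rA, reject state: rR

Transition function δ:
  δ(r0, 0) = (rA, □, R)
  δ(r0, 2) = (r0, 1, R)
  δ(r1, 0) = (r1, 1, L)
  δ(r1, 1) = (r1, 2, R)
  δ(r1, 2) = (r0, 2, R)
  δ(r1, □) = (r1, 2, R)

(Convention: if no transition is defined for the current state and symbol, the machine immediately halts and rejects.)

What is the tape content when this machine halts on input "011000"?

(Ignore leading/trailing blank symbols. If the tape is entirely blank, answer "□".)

Execution trace:
Initial: [r0]011000
Step 1: δ(r0, 0) = (rA, □, R) → □[rA]11000

The machine reaches the accept state rA and halts.

Final tape (ignoring leading/trailing blanks): 11000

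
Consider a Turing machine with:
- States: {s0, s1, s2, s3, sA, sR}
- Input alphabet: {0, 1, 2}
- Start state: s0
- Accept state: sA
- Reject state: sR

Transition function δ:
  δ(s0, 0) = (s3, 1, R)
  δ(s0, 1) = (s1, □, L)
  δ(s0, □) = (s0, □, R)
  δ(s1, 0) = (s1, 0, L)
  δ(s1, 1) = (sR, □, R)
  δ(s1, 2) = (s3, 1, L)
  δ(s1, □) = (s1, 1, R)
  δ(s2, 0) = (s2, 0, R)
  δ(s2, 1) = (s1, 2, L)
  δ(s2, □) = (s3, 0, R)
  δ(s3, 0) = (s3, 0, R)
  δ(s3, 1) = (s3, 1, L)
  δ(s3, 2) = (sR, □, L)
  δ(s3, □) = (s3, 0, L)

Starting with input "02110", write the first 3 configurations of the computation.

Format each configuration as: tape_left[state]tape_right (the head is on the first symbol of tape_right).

Transitions applied:
Step 1: δ(s0, 0) = (s3, 1, R)
Step 2: δ(s3, 2) = (sR, □, L)

The first 3 configurations are:
[s0]02110 ⊢ 1[s3]2110 ⊢ [sR]1□110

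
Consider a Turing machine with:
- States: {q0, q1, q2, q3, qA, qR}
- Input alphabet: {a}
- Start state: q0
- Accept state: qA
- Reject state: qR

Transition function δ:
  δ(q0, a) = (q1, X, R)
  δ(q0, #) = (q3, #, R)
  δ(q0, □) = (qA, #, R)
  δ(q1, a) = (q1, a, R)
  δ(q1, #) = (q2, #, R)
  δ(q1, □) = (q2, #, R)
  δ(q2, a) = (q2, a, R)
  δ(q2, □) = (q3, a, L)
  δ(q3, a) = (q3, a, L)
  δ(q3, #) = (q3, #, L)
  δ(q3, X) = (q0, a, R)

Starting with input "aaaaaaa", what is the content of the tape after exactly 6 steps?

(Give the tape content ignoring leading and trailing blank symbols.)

Execution trace:
Initial: [q0]aaaaaaa
Step 1: δ(q0, a) = (q1, X, R) → X[q1]aaaaaa
Step 2: δ(q1, a) = (q1, a, R) → Xa[q1]aaaaa
Step 3: δ(q1, a) = (q1, a, R) → Xaa[q1]aaaa
Step 4: δ(q1, a) = (q1, a, R) → Xaaa[q1]aaa
Step 5: δ(q1, a) = (q1, a, R) → Xaaaa[q1]aa
Step 6: δ(q1, a) = (q1, a, R) → Xaaaaa[q1]a

After 6 steps, the tape (ignoring leading/trailing blanks) is: Xaaaaaa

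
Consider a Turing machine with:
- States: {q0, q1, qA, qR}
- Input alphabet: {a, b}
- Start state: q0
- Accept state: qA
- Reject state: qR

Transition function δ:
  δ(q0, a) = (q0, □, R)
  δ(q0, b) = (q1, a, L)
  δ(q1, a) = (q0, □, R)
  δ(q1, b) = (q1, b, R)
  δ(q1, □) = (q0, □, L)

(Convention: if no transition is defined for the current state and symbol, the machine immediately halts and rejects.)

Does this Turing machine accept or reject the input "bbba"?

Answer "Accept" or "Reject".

Execution trace:
Initial: [q0]bbba
Step 1: δ(q0, b) = (q1, a, L) → [q1]□abba
Step 2: δ(q1, □) = (q0, □, L) → [q0]□□abba

No transition is defined for δ(q0, □). By convention the machine halts and rejects.

Answer: Reject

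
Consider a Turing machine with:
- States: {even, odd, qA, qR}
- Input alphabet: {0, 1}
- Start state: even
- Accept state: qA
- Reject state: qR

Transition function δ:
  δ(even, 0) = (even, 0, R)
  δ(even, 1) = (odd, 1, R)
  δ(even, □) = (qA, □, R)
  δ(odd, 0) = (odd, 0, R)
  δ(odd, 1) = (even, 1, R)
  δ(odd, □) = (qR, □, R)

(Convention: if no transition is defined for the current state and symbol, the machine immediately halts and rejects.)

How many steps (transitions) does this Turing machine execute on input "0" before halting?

Execution trace:
Initial: [even]0
Step 1: δ(even, 0) = (even, 0, R) → 0[even]□
Step 2: δ(even, □) = (qA, □, R) → 0□[qA]□

The machine reaches the accept state qA and halts.

The machine executed 2 steps before halting.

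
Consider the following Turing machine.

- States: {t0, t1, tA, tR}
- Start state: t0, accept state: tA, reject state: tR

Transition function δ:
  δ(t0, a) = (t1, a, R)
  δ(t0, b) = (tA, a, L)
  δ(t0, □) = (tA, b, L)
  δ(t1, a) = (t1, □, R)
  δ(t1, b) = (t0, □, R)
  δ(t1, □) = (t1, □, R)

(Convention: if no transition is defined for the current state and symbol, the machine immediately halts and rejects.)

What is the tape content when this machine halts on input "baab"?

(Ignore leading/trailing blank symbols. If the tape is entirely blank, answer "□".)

Execution trace:
Initial: [t0]baab
Step 1: δ(t0, b) = (tA, a, L) → [tA]□aaab

The machine reaches the accept state tA and halts.

Final tape (ignoring leading/trailing blanks): aaab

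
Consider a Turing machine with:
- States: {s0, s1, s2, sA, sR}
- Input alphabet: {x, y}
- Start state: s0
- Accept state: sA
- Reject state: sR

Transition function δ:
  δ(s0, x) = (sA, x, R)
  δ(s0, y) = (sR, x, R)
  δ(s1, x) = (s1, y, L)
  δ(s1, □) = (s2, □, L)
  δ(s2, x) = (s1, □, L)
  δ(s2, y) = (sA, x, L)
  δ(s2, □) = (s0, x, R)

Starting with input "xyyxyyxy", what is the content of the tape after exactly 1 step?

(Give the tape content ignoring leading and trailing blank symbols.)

Execution trace:
Initial: [s0]xyyxyyxy
Step 1: δ(s0, x) = (sA, x, R) → x[sA]yyxyyxy

The machine reaches the accept state sA and halts.

After 1 step, the tape (ignoring leading/trailing blanks) is: xyyxyyxy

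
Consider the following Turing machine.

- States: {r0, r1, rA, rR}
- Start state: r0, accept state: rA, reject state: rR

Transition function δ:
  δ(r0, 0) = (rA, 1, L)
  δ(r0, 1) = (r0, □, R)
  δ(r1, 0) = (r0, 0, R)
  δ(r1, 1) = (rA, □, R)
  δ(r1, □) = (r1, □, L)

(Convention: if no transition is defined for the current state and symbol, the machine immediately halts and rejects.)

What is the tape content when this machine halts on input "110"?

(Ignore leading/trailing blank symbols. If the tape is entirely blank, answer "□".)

Execution trace:
Initial: [r0]110
Step 1: δ(r0, 1) = (r0, □, R) → □[r0]10
Step 2: δ(r0, 1) = (r0, □, R) → □□[r0]0
Step 3: δ(r0, 0) = (rA, 1, L) → □[rA]□1

The machine reaches the accept state rA and halts.

Final tape (ignoring leading/trailing blanks): 1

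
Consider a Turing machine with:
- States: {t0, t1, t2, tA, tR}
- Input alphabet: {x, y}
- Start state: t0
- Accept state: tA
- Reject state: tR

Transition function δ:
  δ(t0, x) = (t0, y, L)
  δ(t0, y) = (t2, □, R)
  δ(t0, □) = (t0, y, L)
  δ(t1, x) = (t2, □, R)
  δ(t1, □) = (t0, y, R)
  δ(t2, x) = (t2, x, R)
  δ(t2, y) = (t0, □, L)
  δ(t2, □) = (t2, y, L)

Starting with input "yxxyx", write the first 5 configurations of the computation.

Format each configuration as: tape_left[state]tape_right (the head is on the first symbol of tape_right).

Transitions applied:
Step 1: δ(t0, y) = (t2, □, R)
Step 2: δ(t2, x) = (t2, x, R)
Step 3: δ(t2, x) = (t2, x, R)
Step 4: δ(t2, y) = (t0, □, L)

The first 5 configurations are:
[t0]yxxyx ⊢ □[t2]xxyx ⊢ □x[t2]xyx ⊢ □xx[t2]yx ⊢ □x[t0]x□x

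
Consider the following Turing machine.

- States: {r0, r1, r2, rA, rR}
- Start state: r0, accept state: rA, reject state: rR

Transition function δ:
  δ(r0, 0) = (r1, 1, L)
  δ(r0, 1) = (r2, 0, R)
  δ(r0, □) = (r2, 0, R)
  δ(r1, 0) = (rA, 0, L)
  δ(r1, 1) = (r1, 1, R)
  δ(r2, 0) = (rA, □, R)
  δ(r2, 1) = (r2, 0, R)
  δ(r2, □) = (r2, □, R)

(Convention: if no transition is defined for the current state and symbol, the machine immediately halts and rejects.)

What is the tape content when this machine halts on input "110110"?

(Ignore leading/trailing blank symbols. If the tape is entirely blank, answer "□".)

Execution trace:
Initial: [r0]110110
Step 1: δ(r0, 1) = (r2, 0, R) → 0[r2]10110
Step 2: δ(r2, 1) = (r2, 0, R) → 00[r2]0110
Step 3: δ(r2, 0) = (rA, □, R) → 00□[rA]110

The machine reaches the accept state rA and halts.

Final tape (ignoring leading/trailing blanks): 00□110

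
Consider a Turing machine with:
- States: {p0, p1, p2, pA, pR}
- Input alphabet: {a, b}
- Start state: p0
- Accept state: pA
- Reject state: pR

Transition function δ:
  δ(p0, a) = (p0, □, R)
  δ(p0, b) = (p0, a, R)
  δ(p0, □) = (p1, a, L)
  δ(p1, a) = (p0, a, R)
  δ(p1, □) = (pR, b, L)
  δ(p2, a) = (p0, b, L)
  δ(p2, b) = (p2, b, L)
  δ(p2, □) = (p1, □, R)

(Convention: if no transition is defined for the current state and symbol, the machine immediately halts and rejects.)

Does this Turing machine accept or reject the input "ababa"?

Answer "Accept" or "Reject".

Execution trace:
Initial: [p0]ababa
Step 1: δ(p0, a) = (p0, □, R) → □[p0]baba
Step 2: δ(p0, b) = (p0, a, R) → □a[p0]aba
Step 3: δ(p0, a) = (p0, □, R) → □a□[p0]ba
Step 4: δ(p0, b) = (p0, a, R) → □a□a[p0]a
Step 5: δ(p0, a) = (p0, □, R) → □a□a□[p0]□
Step 6: δ(p0, □) = (p1, a, L) → □a□a[p1]□a
Step 7: δ(p1, □) = (pR, b, L) → □a□[pR]aba

The machine reaches the reject state pR and halts.

Answer: Reject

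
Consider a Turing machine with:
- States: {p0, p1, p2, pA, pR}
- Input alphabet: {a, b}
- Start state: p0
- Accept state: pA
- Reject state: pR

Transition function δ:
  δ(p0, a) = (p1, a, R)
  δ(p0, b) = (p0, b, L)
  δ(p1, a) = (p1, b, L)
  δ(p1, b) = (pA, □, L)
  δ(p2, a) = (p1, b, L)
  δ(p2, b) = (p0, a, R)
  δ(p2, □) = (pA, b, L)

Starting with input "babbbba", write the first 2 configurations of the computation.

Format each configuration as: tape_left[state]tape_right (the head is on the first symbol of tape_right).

Transitions applied:
Step 1: δ(p0, b) = (p0, b, L)

The first 2 configurations are:
[p0]babbbba ⊢ [p0]□babbbba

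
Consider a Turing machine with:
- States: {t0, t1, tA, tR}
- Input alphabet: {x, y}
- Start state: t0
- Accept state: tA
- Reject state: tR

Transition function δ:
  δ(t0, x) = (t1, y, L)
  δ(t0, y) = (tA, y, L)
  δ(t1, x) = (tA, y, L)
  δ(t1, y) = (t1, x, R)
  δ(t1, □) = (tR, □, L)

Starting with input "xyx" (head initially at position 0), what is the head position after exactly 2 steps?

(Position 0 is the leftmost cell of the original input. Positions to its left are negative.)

Execution trace (head position shown):
Step 0: [t0]xyx  (head at position 0)
Step 1: move left → [t1]□yyx  (head at position -1)
Step 2: move left → [tR]□□yyx  (head at position -2)

After 2 steps, the head is at position -2.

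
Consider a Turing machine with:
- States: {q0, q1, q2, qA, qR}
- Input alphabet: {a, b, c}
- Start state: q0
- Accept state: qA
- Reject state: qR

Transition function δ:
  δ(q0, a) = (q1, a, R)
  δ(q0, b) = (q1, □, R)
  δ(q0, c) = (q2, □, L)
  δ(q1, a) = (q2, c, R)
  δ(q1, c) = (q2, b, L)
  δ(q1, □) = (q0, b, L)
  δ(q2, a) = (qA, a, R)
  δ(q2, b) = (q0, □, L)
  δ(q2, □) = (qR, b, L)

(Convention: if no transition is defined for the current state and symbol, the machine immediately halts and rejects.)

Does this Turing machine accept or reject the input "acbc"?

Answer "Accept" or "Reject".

Execution trace:
Initial: [q0]acbc
Step 1: δ(q0, a) = (q1, a, R) → a[q1]cbc
Step 2: δ(q1, c) = (q2, b, L) → [q2]abbc
Step 3: δ(q2, a) = (qA, a, R) → a[qA]bbc

The machine reaches the accept state qA and halts.

Answer: Accept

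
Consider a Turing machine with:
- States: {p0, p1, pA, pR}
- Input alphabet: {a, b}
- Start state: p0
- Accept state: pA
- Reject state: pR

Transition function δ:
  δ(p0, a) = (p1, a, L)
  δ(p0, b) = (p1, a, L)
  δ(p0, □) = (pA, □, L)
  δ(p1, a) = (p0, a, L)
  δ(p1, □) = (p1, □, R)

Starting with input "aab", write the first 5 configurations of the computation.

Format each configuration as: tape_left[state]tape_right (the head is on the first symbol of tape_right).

Transitions applied:
Step 1: δ(p0, a) = (p1, a, L)
Step 2: δ(p1, □) = (p1, □, R)
Step 3: δ(p1, a) = (p0, a, L)
Step 4: δ(p0, □) = (pA, □, L)

The first 5 configurations are:
[p0]aab ⊢ [p1]□aab ⊢ □[p1]aab ⊢ [p0]□aab ⊢ [pA]□□aab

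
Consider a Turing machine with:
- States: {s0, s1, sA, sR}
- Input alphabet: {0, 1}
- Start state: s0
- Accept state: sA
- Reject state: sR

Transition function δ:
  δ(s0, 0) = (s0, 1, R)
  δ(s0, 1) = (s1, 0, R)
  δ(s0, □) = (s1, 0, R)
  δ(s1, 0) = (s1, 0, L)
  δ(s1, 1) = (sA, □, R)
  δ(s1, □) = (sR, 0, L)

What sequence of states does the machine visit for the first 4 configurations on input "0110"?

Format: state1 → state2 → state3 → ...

Execution trace:
Initial: [s0]0110
Step 1: δ(s0, 0) = (s0, 1, R) → 1[s0]110
Step 2: δ(s0, 1) = (s1, 0, R) → 10[s1]10
Step 3: δ(s1, 1) = (sA, □, R) → 10□[sA]0

The machine reaches the accept state sA and halts.

State sequence: s0 → s0 → s1 → sA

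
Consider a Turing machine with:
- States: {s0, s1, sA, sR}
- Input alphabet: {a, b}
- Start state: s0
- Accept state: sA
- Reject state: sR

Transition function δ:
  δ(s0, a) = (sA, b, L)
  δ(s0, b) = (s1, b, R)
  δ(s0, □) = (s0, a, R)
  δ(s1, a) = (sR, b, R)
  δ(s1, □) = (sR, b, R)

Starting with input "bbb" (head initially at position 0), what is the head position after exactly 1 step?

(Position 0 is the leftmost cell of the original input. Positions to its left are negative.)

Execution trace (head position shown):
Step 0: [s0]bbb  (head at position 0)
Step 1: move right → b[s1]bb  (head at position 1)

After 1 step, the head is at position 1.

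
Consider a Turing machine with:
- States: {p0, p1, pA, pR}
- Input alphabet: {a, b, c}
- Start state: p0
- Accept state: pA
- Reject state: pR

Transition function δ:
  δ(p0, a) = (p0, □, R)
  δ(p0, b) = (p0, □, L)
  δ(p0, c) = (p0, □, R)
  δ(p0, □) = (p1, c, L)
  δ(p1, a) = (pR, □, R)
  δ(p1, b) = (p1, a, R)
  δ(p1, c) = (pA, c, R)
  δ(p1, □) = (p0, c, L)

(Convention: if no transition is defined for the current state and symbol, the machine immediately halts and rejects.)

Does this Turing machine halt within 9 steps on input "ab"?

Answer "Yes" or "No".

Execution trace:
Initial: [p0]ab
Step 1: δ(p0, a) = (p0, □, R) → □[p0]b
Step 2: δ(p0, b) = (p0, □, L) → [p0]□□
Step 3: δ(p0, □) = (p1, c, L) → [p1]□c□
Step 4: δ(p1, □) = (p0, c, L) → [p0]□cc□
Step 5: δ(p0, □) = (p1, c, L) → [p1]□ccc□
Step 6: δ(p1, □) = (p0, c, L) → [p0]□cccc□
Step 7: δ(p0, □) = (p1, c, L) → [p1]□ccccc□
Step 8: δ(p1, □) = (p0, c, L) → [p0]□cccccc□
Step 9: δ(p0, □) = (p1, c, L) → [p1]□ccccccc□

The machine has not reached a halting state after 9 steps.
The machine did not halt within the 9-step bound.

Answer: No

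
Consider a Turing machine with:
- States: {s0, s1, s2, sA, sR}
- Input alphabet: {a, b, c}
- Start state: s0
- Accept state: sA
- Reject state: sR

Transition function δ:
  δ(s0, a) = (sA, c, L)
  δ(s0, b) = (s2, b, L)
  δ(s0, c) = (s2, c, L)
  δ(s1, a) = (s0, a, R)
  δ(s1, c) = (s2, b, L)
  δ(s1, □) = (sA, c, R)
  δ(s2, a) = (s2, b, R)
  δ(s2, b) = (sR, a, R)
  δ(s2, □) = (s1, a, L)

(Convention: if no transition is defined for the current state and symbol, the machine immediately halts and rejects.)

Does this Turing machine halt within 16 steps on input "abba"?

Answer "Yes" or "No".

Execution trace:
Initial: [s0]abba
Step 1: δ(s0, a) = (sA, c, L) → [sA]□cbba

The machine reaches the accept state sA and halts.
The machine halted after 1 step (within the 16-step bound).

Answer: Yes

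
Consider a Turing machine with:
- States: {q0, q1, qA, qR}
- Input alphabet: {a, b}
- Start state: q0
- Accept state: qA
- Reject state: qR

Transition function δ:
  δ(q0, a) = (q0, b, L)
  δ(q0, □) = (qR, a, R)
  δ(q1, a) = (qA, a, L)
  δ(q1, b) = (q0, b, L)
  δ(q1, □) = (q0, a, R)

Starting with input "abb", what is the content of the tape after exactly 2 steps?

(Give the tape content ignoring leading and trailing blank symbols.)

Execution trace:
Initial: [q0]abb
Step 1: δ(q0, a) = (q0, b, L) → [q0]□bbb
Step 2: δ(q0, □) = (qR, a, R) → a[qR]bbb

The machine reaches the reject state qR and halts.

After 2 steps, the tape (ignoring leading/trailing blanks) is: abbb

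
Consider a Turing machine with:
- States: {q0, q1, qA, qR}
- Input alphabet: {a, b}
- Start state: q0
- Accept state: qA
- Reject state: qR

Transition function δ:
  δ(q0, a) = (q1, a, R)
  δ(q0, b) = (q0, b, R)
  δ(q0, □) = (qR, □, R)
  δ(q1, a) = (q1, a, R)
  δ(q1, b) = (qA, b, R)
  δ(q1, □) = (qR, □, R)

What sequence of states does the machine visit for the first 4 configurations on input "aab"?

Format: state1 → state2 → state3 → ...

Execution trace:
Initial: [q0]aab
Step 1: δ(q0, a) = (q1, a, R) → a[q1]ab
Step 2: δ(q1, a) = (q1, a, R) → aa[q1]b
Step 3: δ(q1, b) = (qA, b, R) → aab[qA]□

The machine reaches the accept state qA and halts.

State sequence: q0 → q1 → q1 → qA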